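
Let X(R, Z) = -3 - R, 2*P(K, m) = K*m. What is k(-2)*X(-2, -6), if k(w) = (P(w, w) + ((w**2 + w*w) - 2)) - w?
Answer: -10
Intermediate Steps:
P(K, m) = K*m/2 (P(K, m) = (K*m)/2 = K*m/2)
k(w) = -2 - w + 5*w**2/2 (k(w) = (w*w/2 + ((w**2 + w*w) - 2)) - w = (w**2/2 + ((w**2 + w**2) - 2)) - w = (w**2/2 + (2*w**2 - 2)) - w = (w**2/2 + (-2 + 2*w**2)) - w = (-2 + 5*w**2/2) - w = -2 - w + 5*w**2/2)
k(-2)*X(-2, -6) = (-2 - 1*(-2) + (5/2)*(-2)**2)*(-3 - 1*(-2)) = (-2 + 2 + (5/2)*4)*(-3 + 2) = (-2 + 2 + 10)*(-1) = 10*(-1) = -10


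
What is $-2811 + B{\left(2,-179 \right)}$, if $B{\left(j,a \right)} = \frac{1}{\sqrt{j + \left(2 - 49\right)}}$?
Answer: $-2811 - \frac{i \sqrt{5}}{15} \approx -2811.0 - 0.14907 i$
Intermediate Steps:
$B{\left(j,a \right)} = \frac{1}{\sqrt{-47 + j}}$ ($B{\left(j,a \right)} = \frac{1}{\sqrt{j - 47}} = \frac{1}{\sqrt{-47 + j}}$)
$-2811 + B{\left(2,-179 \right)} = -2811 + \frac{1}{\sqrt{-47 + 2}} = -2811 + \frac{1}{\sqrt{-45}} = -2811 - \frac{i \sqrt{5}}{15}$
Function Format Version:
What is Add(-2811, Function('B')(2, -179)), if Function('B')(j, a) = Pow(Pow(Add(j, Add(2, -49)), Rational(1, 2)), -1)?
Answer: Add(-2811, Mul(Rational(-1, 15), I, Pow(5, Rational(1, 2)))) ≈ Add(-2811.0, Mul(-0.14907, I))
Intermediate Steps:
Function('B')(j, a) = Pow(Add(-47, j), Rational(-1, 2)) (Function('B')(j, a) = Pow(Pow(Add(j, -47), Rational(1, 2)), -1) = Pow(Pow(Add(-47, j), Rational(1, 2)), -1) = Pow(Add(-47, j), Rational(-1, 2)))
Add(-2811, Function('B')(2, -179)) = Add(-2811, Pow(Add(-47, 2), Rational(-1, 2))) = Add(-2811, Pow(-45, Rational(-1, 2))) = Add(-2811, Mul(Rational(-1, 15), I, Pow(5, Rational(1, 2))))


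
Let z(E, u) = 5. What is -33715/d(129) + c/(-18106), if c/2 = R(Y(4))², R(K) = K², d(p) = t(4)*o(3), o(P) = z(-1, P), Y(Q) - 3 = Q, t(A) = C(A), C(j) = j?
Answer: -61053983/36212 ≈ -1686.0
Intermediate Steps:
t(A) = A
Y(Q) = 3 + Q
o(P) = 5
d(p) = 20 (d(p) = 4*5 = 20)
c = 4802 (c = 2*((3 + 4)²)² = 2*(7²)² = 2*49² = 2*2401 = 4802)
-33715/d(129) + c/(-18106) = -33715/20 + 4802/(-18106) = -33715*1/20 + 4802*(-1/18106) = -6743/4 - 2401/9053 = -61053983/36212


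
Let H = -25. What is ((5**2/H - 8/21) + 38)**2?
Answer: 591361/441 ≈ 1341.0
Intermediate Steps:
((5**2/H - 8/21) + 38)**2 = ((5**2/(-25) - 8/21) + 38)**2 = ((25*(-1/25) - 8*1/21) + 38)**2 = ((-1 - 8/21) + 38)**2 = (-29/21 + 38)**2 = (769/21)**2 = 591361/441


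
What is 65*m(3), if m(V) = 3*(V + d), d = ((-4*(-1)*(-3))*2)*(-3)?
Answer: 14625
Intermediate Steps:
d = 72 (d = ((4*(-3))*2)*(-3) = -12*2*(-3) = -24*(-3) = 72)
m(V) = 216 + 3*V (m(V) = 3*(V + 72) = 3*(72 + V) = 216 + 3*V)
65*m(3) = 65*(216 + 3*3) = 65*(216 + 9) = 65*225 = 14625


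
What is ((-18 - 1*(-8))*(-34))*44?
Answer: 14960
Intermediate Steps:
((-18 - 1*(-8))*(-34))*44 = ((-18 + 8)*(-34))*44 = -10*(-34)*44 = 340*44 = 14960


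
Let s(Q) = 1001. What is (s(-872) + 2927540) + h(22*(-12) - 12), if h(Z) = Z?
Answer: 2928265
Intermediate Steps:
(s(-872) + 2927540) + h(22*(-12) - 12) = (1001 + 2927540) + (22*(-12) - 12) = 2928541 + (-264 - 12) = 2928541 - 276 = 2928265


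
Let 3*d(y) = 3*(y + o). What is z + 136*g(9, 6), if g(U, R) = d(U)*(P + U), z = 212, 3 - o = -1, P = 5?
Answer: 24964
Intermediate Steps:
o = 4 (o = 3 - 1*(-1) = 3 + 1 = 4)
d(y) = 4 + y (d(y) = (3*(y + 4))/3 = (3*(4 + y))/3 = (12 + 3*y)/3 = 4 + y)
g(U, R) = (4 + U)*(5 + U)
z + 136*g(9, 6) = 212 + 136*((4 + 9)*(5 + 9)) = 212 + 136*(13*14) = 212 + 136*182 = 212 + 24752 = 24964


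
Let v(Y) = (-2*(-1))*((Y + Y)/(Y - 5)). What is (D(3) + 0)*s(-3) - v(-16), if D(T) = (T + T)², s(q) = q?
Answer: -2332/21 ≈ -111.05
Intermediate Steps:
v(Y) = 4*Y/(-5 + Y) (v(Y) = 2*((2*Y)/(-5 + Y)) = 2*(2*Y/(-5 + Y)) = 4*Y/(-5 + Y))
D(T) = 4*T² (D(T) = (2*T)² = 4*T²)
(D(3) + 0)*s(-3) - v(-16) = (4*3² + 0)*(-3) - 4*(-16)/(-5 - 16) = (4*9 + 0)*(-3) - 4*(-16)/(-21) = (36 + 0)*(-3) - 4*(-16)*(-1)/21 = 36*(-3) - 1*64/21 = -108 - 64/21 = -2332/21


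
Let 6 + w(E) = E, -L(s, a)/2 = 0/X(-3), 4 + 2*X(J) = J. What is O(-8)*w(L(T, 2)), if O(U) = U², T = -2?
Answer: -384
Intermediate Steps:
X(J) = -2 + J/2
L(s, a) = 0 (L(s, a) = -0/(-2 + (½)*(-3)) = -0/(-2 - 3/2) = -0/(-7/2) = -0*(-2)/7 = -2*0 = 0)
w(E) = -6 + E
O(-8)*w(L(T, 2)) = (-8)²*(-6 + 0) = 64*(-6) = -384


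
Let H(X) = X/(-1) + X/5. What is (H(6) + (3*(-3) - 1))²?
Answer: 5476/25 ≈ 219.04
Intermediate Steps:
H(X) = -4*X/5 (H(X) = X*(-1) + X*(⅕) = -X + X/5 = -4*X/5)
(H(6) + (3*(-3) - 1))² = (-⅘*6 + (3*(-3) - 1))² = (-24/5 + (-9 - 1))² = (-24/5 - 10)² = (-74/5)² = 5476/25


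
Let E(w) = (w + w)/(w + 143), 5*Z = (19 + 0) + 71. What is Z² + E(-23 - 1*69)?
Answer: 16340/51 ≈ 320.39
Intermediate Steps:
Z = 18 (Z = ((19 + 0) + 71)/5 = (19 + 71)/5 = (⅕)*90 = 18)
E(w) = 2*w/(143 + w) (E(w) = (2*w)/(143 + w) = 2*w/(143 + w))
Z² + E(-23 - 1*69) = 18² + 2*(-23 - 1*69)/(143 + (-23 - 1*69)) = 324 + 2*(-23 - 69)/(143 + (-23 - 69)) = 324 + 2*(-92)/(143 - 92) = 324 + 2*(-92)/51 = 324 + 2*(-92)*(1/51) = 324 - 184/51 = 16340/51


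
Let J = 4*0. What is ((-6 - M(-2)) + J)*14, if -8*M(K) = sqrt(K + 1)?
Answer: -84 + 7*I/4 ≈ -84.0 + 1.75*I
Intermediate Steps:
J = 0
M(K) = -sqrt(1 + K)/8 (M(K) = -sqrt(K + 1)/8 = -sqrt(1 + K)/8)
((-6 - M(-2)) + J)*14 = ((-6 - (-1)*sqrt(1 - 2)/8) + 0)*14 = ((-6 - (-1)*sqrt(-1)/8) + 0)*14 = ((-6 - (-1)*I/8) + 0)*14 = ((-6 + I/8) + 0)*14 = (-6 + I/8)*14 = -84 + 7*I/4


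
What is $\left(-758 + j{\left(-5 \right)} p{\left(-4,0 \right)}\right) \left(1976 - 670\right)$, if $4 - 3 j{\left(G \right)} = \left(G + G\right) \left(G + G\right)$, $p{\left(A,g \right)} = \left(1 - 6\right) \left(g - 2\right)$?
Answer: $-1407868$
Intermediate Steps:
$p{\left(A,g \right)} = 10 - 5 g$ ($p{\left(A,g \right)} = - 5 \left(-2 + g\right) = 10 - 5 g$)
$j{\left(G \right)} = \frac{4}{3} - \frac{4 G^{2}}{3}$ ($j{\left(G \right)} = \frac{4}{3} - \frac{\left(G + G\right) \left(G + G\right)}{3} = \frac{4}{3} - \frac{2 G 2 G}{3} = \frac{4}{3} - \frac{4 G^{2}}{3}$)
$\left(-758 + j{\left(-5 \right)} p{\left(-4,0 \right)}\right) \left(1976 - 670\right) = \left(-758 + \left(\frac{4}{3} - \frac{4 \left(-5\right)^{2}}{3}\right) \left(10 - 0\right)\right) \left(1976 - 670\right) = \left(-758 + \left(\frac{4}{3} - \frac{100}{3}\right) \left(10 + 0\right)\right) 1306 = \left(-758 + \left(\frac{4}{3} - \frac{100}{3}\right) 10\right) 1306 = \left(-758 - 320\right) 1306 = \left(-1078\right) 1306 = -1407868$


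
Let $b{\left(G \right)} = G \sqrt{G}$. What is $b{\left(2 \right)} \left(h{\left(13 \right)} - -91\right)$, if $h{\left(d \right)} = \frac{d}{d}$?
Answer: $184 \sqrt{2} \approx 260.22$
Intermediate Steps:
$b{\left(G \right)} = G^{\frac{3}{2}}$
$h{\left(d \right)} = 1$
$b{\left(2 \right)} \left(h{\left(13 \right)} - -91\right) = 2^{\frac{3}{2}} \left(1 - -91\right) = 2 \sqrt{2} \left(1 + 91\right) = 2 \sqrt{2} \cdot 92 = 184 \sqrt{2}$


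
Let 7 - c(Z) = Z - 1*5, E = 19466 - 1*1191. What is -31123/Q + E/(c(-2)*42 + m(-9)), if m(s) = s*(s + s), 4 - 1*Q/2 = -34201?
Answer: 2453701/102615 ≈ 23.912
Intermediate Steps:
Q = 68410 (Q = 8 - 2*(-34201) = 8 + 68402 = 68410)
m(s) = 2*s² (m(s) = s*(2*s) = 2*s²)
E = 18275 (E = 19466 - 1191 = 18275)
c(Z) = 12 - Z (c(Z) = 7 - (Z - 1*5) = 7 - (Z - 5) = 7 - (-5 + Z) = 7 + (5 - Z) = 12 - Z)
-31123/Q + E/(c(-2)*42 + m(-9)) = -31123/68410 + 18275/((12 - 1*(-2))*42 + 2*(-9)²) = -31123*1/68410 + 18275/((12 + 2)*42 + 2*81) = -31123/68410 + 18275/(14*42 + 162) = -31123/68410 + 18275/(588 + 162) = -31123/68410 + 18275/750 = -31123/68410 + 18275*(1/750) = -31123/68410 + 731/30 = 2453701/102615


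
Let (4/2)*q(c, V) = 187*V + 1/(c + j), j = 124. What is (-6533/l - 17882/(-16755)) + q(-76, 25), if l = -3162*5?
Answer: 660896661119/282556320 ≈ 2339.0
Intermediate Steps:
l = -15810
q(c, V) = 1/(2*(124 + c)) + 187*V/2 (q(c, V) = (187*V + 1/(c + 124))/2 = (187*V + 1/(124 + c))/2 = (1/(124 + c) + 187*V)/2 = 1/(2*(124 + c)) + 187*V/2)
(-6533/l - 17882/(-16755)) + q(-76, 25) = (-6533/(-15810) - 17882/(-16755)) + (1 + 23188*25 + 187*25*(-76))/(2*(124 - 76)) = (-6533*(-1/15810) - 17882*(-1/16755)) + (1/2)*(1 + 579700 - 355300)/48 = (6533/15810 + 17882/16755) + (1/2)*(1/48)*224401 = 26144989/17659770 + 224401/96 = 660896661119/282556320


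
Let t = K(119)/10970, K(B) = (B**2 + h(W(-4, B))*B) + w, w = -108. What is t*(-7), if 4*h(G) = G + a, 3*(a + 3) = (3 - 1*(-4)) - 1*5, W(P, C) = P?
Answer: -232925/26328 ≈ -8.8470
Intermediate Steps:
a = -7/3 (a = -3 + ((3 - 1*(-4)) - 1*5)/3 = -3 + ((3 + 4) - 5)/3 = -3 + (7 - 5)/3 = -3 + (1/3)*2 = -3 + 2/3 = -7/3 ≈ -2.3333)
h(G) = -7/12 + G/4 (h(G) = (G - 7/3)/4 = (-7/3 + G)/4 = -7/12 + G/4)
K(B) = -108 + B**2 - 19*B/12 (K(B) = (B**2 + (-7/12 + (1/4)*(-4))*B) - 108 = (B**2 + (-7/12 - 1)*B) - 108 = (B**2 - 19*B/12) - 108 = -108 + B**2 - 19*B/12)
t = 33275/26328 (t = (-108 + 119**2 - 19/12*119)/10970 = (-108 + 14161 - 2261/12)*(1/10970) = (166375/12)*(1/10970) = 33275/26328 ≈ 1.2639)
t*(-7) = (33275/26328)*(-7) = -232925/26328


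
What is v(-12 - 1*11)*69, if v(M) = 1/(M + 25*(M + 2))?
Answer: -69/548 ≈ -0.12591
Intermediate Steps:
v(M) = 1/(50 + 26*M) (v(M) = 1/(M + 25*(2 + M)) = 1/(M + (50 + 25*M)) = 1/(50 + 26*M))
v(-12 - 1*11)*69 = (1/(2*(25 + 13*(-12 - 1*11))))*69 = (1/(2*(25 + 13*(-12 - 11))))*69 = (1/(2*(25 + 13*(-23))))*69 = (1/(2*(25 - 299)))*69 = ((1/2)/(-274))*69 = ((1/2)*(-1/274))*69 = -1/548*69 = -69/548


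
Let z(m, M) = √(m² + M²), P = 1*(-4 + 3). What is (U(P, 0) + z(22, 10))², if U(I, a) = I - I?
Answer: 584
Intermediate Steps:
P = -1 (P = 1*(-1) = -1)
z(m, M) = √(M² + m²)
U(I, a) = 0
(U(P, 0) + z(22, 10))² = (0 + √(10² + 22²))² = (0 + √(100 + 484))² = (0 + √584)² = (0 + 2*√146)² = (2*√146)² = 584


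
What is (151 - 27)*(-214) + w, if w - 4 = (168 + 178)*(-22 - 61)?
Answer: -55250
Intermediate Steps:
w = -28714 (w = 4 + (168 + 178)*(-22 - 61) = 4 + 346*(-83) = 4 - 28718 = -28714)
(151 - 27)*(-214) + w = (151 - 27)*(-214) - 28714 = 124*(-214) - 28714 = -26536 - 28714 = -55250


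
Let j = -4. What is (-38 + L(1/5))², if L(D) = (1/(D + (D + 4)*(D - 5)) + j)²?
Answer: 28918549494409/62001498001 ≈ 466.42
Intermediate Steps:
L(D) = (-4 + 1/(D + (-5 + D)*(4 + D)))² (L(D) = (1/(D + (D + 4)*(D - 5)) - 4)² = (1/(D + (4 + D)*(-5 + D)) - 4)² = (1/(D + (-5 + D)*(4 + D)) - 4)² = (-4 + 1/(D + (-5 + D)*(4 + D)))²)
(-38 + L(1/5))² = (-38 + (-81 + 4*(1/5)²)²/(-20 + (1/5)²)²)² = (-38 + (-81 + 4*(⅕)²)²/(-20 + (⅕)²)²)² = (-38 + (-81 + 4*(1/25))²/(-20 + 1/25)²)² = (-38 + (-81 + 4/25)²/(-499/25)²)² = (-38 + (-2021/25)²*(625/249001))² = (-38 + (4084441/625)*(625/249001))² = (-38 + 4084441/249001)² = (-5377597/249001)² = 28918549494409/62001498001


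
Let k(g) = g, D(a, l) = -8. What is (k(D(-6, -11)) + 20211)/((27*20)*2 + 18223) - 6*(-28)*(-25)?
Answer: -81052397/19303 ≈ -4199.0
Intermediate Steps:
(k(D(-6, -11)) + 20211)/((27*20)*2 + 18223) - 6*(-28)*(-25) = (-8 + 20211)/((27*20)*2 + 18223) - 6*(-28)*(-25) = 20203/(540*2 + 18223) + 168*(-25) = 20203/(1080 + 18223) - 4200 = 20203/19303 - 4200 = -81052397/19303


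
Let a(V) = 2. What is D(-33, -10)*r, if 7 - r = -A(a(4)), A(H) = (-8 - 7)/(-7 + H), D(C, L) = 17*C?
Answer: -5610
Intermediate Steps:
A(H) = -15/(-7 + H)
r = 10 (r = 7 - (-1)*(-15/(-7 + 2)) = 7 - (-1)*(-15/(-5)) = 7 - (-1)*(-15*(-1/5)) = 7 - (-1)*3 = 7 - 1*(-3) = 7 + 3 = 10)
D(-33, -10)*r = (17*(-33))*10 = -561*10 = -5610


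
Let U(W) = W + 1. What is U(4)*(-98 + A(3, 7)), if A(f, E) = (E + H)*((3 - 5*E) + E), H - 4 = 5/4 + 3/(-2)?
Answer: -7335/4 ≈ -1833.8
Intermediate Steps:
U(W) = 1 + W
H = 15/4 (H = 4 + (5/4 + 3/(-2)) = 4 + (5*(¼) + 3*(-½)) = 4 + (5/4 - 3/2) = 4 - ¼ = 15/4 ≈ 3.7500)
A(f, E) = (3 - 4*E)*(15/4 + E) (A(f, E) = (E + 15/4)*((3 - 5*E) + E) = (15/4 + E)*(3 - 4*E) = (3 - 4*E)*(15/4 + E))
U(4)*(-98 + A(3, 7)) = (1 + 4)*(-98 + (45/4 - 12*7 - 4*7²)) = 5*(-98 + (45/4 - 84 - 4*49)) = 5*(-98 + (45/4 - 84 - 196)) = 5*(-98 - 1075/4) = 5*(-1467/4) = -7335/4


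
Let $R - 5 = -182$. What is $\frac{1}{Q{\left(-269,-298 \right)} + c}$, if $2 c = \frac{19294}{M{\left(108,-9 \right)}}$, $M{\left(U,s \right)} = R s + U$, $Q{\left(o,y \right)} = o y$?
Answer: $\frac{1701}{136365209} \approx 1.2474 \cdot 10^{-5}$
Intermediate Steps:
$R = -177$ ($R = 5 - 182 = -177$)
$M{\left(U,s \right)} = U - 177 s$ ($M{\left(U,s \right)} = - 177 s + U = U - 177 s$)
$c = \frac{9647}{1701}$ ($c = \frac{19294 \frac{1}{108 - -1593}}{2} = \frac{19294 \frac{1}{108 + 1593}}{2} = \frac{19294 \cdot \frac{1}{1701}}{2} = \frac{1}{2} \cdot \frac{19294}{1701} = \frac{9647}{1701} \approx 5.6714$)
$\frac{1}{Q{\left(-269,-298 \right)} + c} = \frac{1}{\left(-269\right) \left(-298\right) + \frac{9647}{1701}} = \frac{1}{80162 + \frac{9647}{1701}} = \frac{1}{\frac{136365209}{1701}} = \frac{1701}{136365209}$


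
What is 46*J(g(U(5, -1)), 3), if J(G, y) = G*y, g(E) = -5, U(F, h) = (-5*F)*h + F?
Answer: -690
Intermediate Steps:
U(F, h) = F - 5*F*h (U(F, h) = -5*F*h + F = F - 5*F*h)
46*J(g(U(5, -1)), 3) = 46*(-5*3) = 46*(-15) = -690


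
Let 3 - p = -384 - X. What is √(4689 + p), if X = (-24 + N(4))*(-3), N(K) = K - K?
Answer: 6*√143 ≈ 71.750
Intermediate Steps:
N(K) = 0
X = 72 (X = (-24 + 0)*(-3) = -24*(-3) = 72)
p = 459 (p = 3 - (-384 - 1*72) = 3 - (-384 - 72) = 3 - 1*(-456) = 3 + 456 = 459)
√(4689 + p) = √(4689 + 459) = √5148 = 6*√143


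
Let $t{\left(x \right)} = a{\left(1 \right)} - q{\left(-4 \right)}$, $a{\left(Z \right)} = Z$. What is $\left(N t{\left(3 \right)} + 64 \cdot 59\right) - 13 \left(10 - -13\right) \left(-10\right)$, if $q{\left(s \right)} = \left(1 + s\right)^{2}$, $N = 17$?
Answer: $6630$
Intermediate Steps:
$t{\left(x \right)} = -8$ ($t{\left(x \right)} = 1 - \left(1 - 4\right)^{2} = 1 - \left(-3\right)^{2} = 1 - 9 = -8$)
$\left(N t{\left(3 \right)} + 64 \cdot 59\right) - 13 \left(10 - -13\right) \left(-10\right) = \left(17 \left(-8\right) + 64 \cdot 59\right) - 13 \left(10 - -13\right) \left(-10\right) = \left(-136 + 3776\right) - 13 \left(10 + 13\right) \left(-10\right) = 3640 - 13 \cdot 23 \left(-10\right) = 3640 - 299 \left(-10\right) = 3640 - -2990 = 3640 + 2990 = 6630$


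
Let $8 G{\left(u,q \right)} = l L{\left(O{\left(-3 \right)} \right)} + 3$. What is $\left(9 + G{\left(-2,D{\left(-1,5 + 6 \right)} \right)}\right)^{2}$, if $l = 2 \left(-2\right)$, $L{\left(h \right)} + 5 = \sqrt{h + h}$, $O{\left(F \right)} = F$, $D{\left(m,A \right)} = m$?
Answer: $\frac{8929}{64} - \frac{95 i \sqrt{6}}{8} \approx 139.52 - 29.088 i$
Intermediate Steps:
$L{\left(h \right)} = -5 + \sqrt{2} \sqrt{h}$ ($L{\left(h \right)} = -5 + \sqrt{h + h} = -5 + \sqrt{2 h} = -5 + \sqrt{2} \sqrt{h}$)
$l = -4$
$G{\left(u,q \right)} = \frac{23}{8} - \frac{i \sqrt{6}}{2}$ ($G{\left(u,q \right)} = \frac{- 4 \left(-5 + \sqrt{2} \sqrt{-3}\right) + 3}{8} = \frac{- 4 \left(-5 + \sqrt{2} i \sqrt{3}\right) + 3}{8} = \frac{- 4 \left(-5 + i \sqrt{6}\right) + 3}{8} = \frac{\left(20 - 4 i \sqrt{6}\right) + 3}{8} = \frac{23 - 4 i \sqrt{6}}{8} = \frac{23}{8} - \frac{i \sqrt{6}}{2}$)
$\left(9 + G{\left(-2,D{\left(-1,5 + 6 \right)} \right)}\right)^{2} = \left(9 + \left(\frac{23}{8} - \frac{i \sqrt{6}}{2}\right)\right)^{2} = \left(\frac{95}{8} - \frac{i \sqrt{6}}{2}\right)^{2}$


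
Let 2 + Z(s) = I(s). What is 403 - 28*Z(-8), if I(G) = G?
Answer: 683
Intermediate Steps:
Z(s) = -2 + s
403 - 28*Z(-8) = 403 - 28*(-2 - 8) = 403 - 28*(-10) = 403 + 280 = 683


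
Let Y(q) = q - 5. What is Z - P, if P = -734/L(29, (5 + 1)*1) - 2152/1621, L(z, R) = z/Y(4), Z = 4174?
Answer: 195088160/47009 ≈ 4150.0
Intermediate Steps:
Y(q) = -5 + q
L(z, R) = -z (L(z, R) = z/(-5 + 4) = z/(-1) = z*(-1) = -z)
P = 1127406/47009 (P = -734/((-1*29)) - 2152/1621 = -734/(-29) - 2152*1/1621 = -734*(-1/29) - 2152/1621 = 734/29 - 2152/1621 = 1127406/47009 ≈ 23.983)
Z - P = 4174 - 1*1127406/47009 = 4174 - 1127406/47009 = 195088160/47009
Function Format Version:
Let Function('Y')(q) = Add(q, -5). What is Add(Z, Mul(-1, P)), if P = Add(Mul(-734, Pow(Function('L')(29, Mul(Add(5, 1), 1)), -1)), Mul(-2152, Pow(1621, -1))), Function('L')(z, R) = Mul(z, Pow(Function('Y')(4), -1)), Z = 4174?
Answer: Rational(195088160, 47009) ≈ 4150.0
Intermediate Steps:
Function('Y')(q) = Add(-5, q)
Function('L')(z, R) = Mul(-1, z) (Function('L')(z, R) = Mul(z, Pow(Add(-5, 4), -1)) = Mul(z, Pow(-1, -1)) = Mul(z, -1) = Mul(-1, z))
P = Rational(1127406, 47009) (P = Add(Mul(-734, Pow(Mul(-1, 29), -1)), Mul(-2152, Pow(1621, -1))) = Add(Mul(-734, Pow(-29, -1)), Mul(-2152, Rational(1, 1621))) = Add(Mul(-734, Rational(-1, 29)), Rational(-2152, 1621)) = Add(Rational(734, 29), Rational(-2152, 1621)) = Rational(1127406, 47009) ≈ 23.983)
Add(Z, Mul(-1, P)) = Add(4174, Mul(-1, Rational(1127406, 47009))) = Add(4174, Rational(-1127406, 47009)) = Rational(195088160, 47009)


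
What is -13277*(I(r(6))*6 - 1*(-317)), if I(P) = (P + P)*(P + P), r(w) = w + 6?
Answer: -50094121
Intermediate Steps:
r(w) = 6 + w
I(P) = 4*P² (I(P) = (2*P)*(2*P) = 4*P²)
-13277*(I(r(6))*6 - 1*(-317)) = -13277*((4*(6 + 6)²)*6 - 1*(-317)) = -13277*((4*12²)*6 + 317) = -13277*((4*144)*6 + 317) = -13277*(576*6 + 317) = -13277*(3456 + 317) = -13277*3773 = -50094121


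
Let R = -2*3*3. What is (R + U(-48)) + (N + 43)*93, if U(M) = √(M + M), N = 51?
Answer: 8724 + 4*I*√6 ≈ 8724.0 + 9.798*I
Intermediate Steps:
U(M) = √2*√M (U(M) = √(2*M) = √2*√M)
R = -18 (R = -6*3 = -18)
(R + U(-48)) + (N + 43)*93 = (-18 + √2*√(-48)) + (51 + 43)*93 = (-18 + √2*(4*I*√3)) + 94*93 = (-18 + 4*I*√6) + 8742 = 8724 + 4*I*√6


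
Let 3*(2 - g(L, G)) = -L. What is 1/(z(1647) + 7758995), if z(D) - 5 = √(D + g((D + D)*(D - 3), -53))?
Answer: 7759000/60202079193239 - √1806761/60202079193239 ≈ 1.2886e-7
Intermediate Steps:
g(L, G) = 2 + L/3 (g(L, G) = 2 - (-1)*L/3 = 2 + L/3)
z(D) = 5 + √(2 + D + 2*D*(-3 + D)/3) (z(D) = 5 + √(D + (2 + ((D + D)*(D - 3))/3)) = 5 + √(D + (2 + ((2*D)*(-3 + D))/3)) = 5 + √(D + (2 + (2*D*(-3 + D))/3)) = 5 + √(D + (2 + 2*D*(-3 + D)/3)) = 5 + √(2 + D + 2*D*(-3 + D)/3))
1/(z(1647) + 7758995) = 1/((5 + √(18 - 9*1647 + 6*1647²)/3) + 7758995) = 1/((5 + √(18 - 14823 + 6*2712609)/3) + 7758995) = 1/((5 + √(18 - 14823 + 16275654)/3) + 7758995) = 1/((5 + √16260849/3) + 7758995) = 1/((5 + (3*√1806761)/3) + 7758995) = 1/((5 + √1806761) + 7758995) = 1/(7759000 + √1806761)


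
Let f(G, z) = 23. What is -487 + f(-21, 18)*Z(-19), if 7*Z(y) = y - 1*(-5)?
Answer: -533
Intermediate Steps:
Z(y) = 5/7 + y/7 (Z(y) = (y - 1*(-5))/7 = (y + 5)/7 = (5 + y)/7 = 5/7 + y/7)
-487 + f(-21, 18)*Z(-19) = -487 + 23*(5/7 + (1/7)*(-19)) = -487 + 23*(5/7 - 19/7) = -487 + 23*(-2) = -487 - 46 = -533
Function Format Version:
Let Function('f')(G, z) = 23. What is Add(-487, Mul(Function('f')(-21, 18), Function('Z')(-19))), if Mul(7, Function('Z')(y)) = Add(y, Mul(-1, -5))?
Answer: -533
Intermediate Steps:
Function('Z')(y) = Add(Rational(5, 7), Mul(Rational(1, 7), y)) (Function('Z')(y) = Mul(Rational(1, 7), Add(y, Mul(-1, -5))) = Mul(Rational(1, 7), Add(y, 5)) = Mul(Rational(1, 7), Add(5, y)) = Add(Rational(5, 7), Mul(Rational(1, 7), y)))
Add(-487, Mul(Function('f')(-21, 18), Function('Z')(-19))) = Add(-487, Mul(23, Add(Rational(5, 7), Mul(Rational(1, 7), -19)))) = Add(-487, Mul(23, Add(Rational(5, 7), Rational(-19, 7)))) = Add(-487, Mul(23, -2)) = Add(-487, -46) = -533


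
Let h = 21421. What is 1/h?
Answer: 1/21421 ≈ 4.6683e-5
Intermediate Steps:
1/h = 1/21421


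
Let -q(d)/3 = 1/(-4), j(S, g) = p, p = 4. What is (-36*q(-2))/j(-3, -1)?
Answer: -27/4 ≈ -6.7500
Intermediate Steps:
j(S, g) = 4
q(d) = 3/4 (q(d) = -3/(-4) = -3*(-1/4) = 3/4)
(-36*q(-2))/j(-3, -1) = -36*3/4/4 = -27*1/4 = -27/4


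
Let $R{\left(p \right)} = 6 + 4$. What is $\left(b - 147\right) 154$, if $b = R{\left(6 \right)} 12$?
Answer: $-4158$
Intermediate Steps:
$R{\left(p \right)} = 10$
$b = 120$ ($b = 10 \cdot 12 = 120$)
$\left(b - 147\right) 154 = \left(120 - 147\right) 154 = \left(-27\right) 154 = -4158$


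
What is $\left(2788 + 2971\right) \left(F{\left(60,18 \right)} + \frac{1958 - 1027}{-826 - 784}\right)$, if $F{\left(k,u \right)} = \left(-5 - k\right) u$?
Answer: $- \frac{1550512847}{230} \approx -6.7414 \cdot 10^{6}$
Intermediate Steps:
$F{\left(k,u \right)} = u \left(-5 - k\right)$
$\left(2788 + 2971\right) \left(F{\left(60,18 \right)} + \frac{1958 - 1027}{-826 - 784}\right) = \left(2788 + 2971\right) \left(\left(-1\right) 18 \left(5 + 60\right) + \frac{1958 - 1027}{-826 - 784}\right) = 5759 \left(\left(-1\right) 18 \cdot 65 + \frac{931}{-1610}\right) = 5759 \left(-1170 + 931 \left(- \frac{1}{1610}\right)\right) = 5759 \left(-1170 - \frac{133}{230}\right) = 5759 \left(- \frac{269233}{230}\right) = - \frac{1550512847}{230}$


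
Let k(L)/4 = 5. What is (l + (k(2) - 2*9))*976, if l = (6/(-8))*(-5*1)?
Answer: 5612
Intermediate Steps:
k(L) = 20 (k(L) = 4*5 = 20)
l = 15/4 (l = -1/8*6*(-5) = -3/4*(-5) = 15/4 ≈ 3.7500)
(l + (k(2) - 2*9))*976 = (15/4 + (20 - 2*9))*976 = (15/4 + (20 - 18))*976 = (15/4 + 2)*976 = (23/4)*976 = 5612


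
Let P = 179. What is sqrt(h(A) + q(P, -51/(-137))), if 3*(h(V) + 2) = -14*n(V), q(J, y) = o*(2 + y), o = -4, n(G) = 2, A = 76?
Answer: I*sqrt(3517338)/411 ≈ 4.5632*I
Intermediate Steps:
q(J, y) = -8 - 4*y (q(J, y) = -4*(2 + y) = -8 - 4*y)
h(V) = -34/3 (h(V) = -2 + (-14*2)/3 = -2 + (1/3)*(-28) = -2 - 28/3 = -34/3)
sqrt(h(A) + q(P, -51/(-137))) = sqrt(-34/3 + (-8 - (-204)/(-137))) = sqrt(-34/3 + (-8 - (-204)*(-1)/137)) = sqrt(-34/3 + (-8 - 4*51/137)) = sqrt(-34/3 + (-8 - 204/137)) = sqrt(-34/3 - 1300/137) = sqrt(-8558/411) = I*sqrt(3517338)/411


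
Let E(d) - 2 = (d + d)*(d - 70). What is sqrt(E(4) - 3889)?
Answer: I*sqrt(4415) ≈ 66.445*I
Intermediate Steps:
E(d) = 2 + 2*d*(-70 + d) (E(d) = 2 + (d + d)*(d - 70) = 2 + (2*d)*(-70 + d) = 2 + 2*d*(-70 + d))
sqrt(E(4) - 3889) = sqrt((2 - 140*4 + 2*4**2) - 3889) = sqrt((2 - 560 + 2*16) - 3889) = sqrt((2 - 560 + 32) - 3889) = sqrt(-526 - 3889) = sqrt(-4415) = I*sqrt(4415)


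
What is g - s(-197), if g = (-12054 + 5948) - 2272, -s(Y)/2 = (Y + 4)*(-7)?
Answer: -5676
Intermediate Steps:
s(Y) = 56 + 14*Y (s(Y) = -2*(Y + 4)*(-7) = -2*(4 + Y)*(-7) = -2*(-28 - 7*Y) = 56 + 14*Y)
g = -8378 (g = -6106 - 2272 = -8378)
g - s(-197) = -8378 - (56 + 14*(-197)) = -8378 - (56 - 2758) = -8378 - 1*(-2702) = -8378 + 2702 = -5676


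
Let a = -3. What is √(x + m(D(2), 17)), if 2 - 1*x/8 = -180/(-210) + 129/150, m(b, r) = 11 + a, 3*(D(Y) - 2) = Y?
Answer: 2*√3143/35 ≈ 3.2036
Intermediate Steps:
D(Y) = 2 + Y/3
m(b, r) = 8 (m(b, r) = 11 - 3 = 8)
x = 396/175 (x = 16 - 8*(-180/(-210) + 129/150) = 16 - 8*(-180*(-1/210) + 129*(1/150)) = 16 - 8*(6/7 + 43/50) = 16 - 8*601/350 = 16 - 2404/175 = 396/175 ≈ 2.2629)
√(x + m(D(2), 17)) = √(396/175 + 8) = √(1796/175) = 2*√3143/35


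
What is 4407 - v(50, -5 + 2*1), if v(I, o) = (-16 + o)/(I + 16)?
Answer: 290881/66 ≈ 4407.3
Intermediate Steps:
v(I, o) = (-16 + o)/(16 + I)
4407 - v(50, -5 + 2*1) = 4407 - (-16 + (-5 + 2*1))/(16 + 50) = 4407 - (-16 + (-5 + 2))/66 = 4407 - (-16 - 3)/66 = 4407 - (-19)/66 = 4407 - 1*(-19/66) = 4407 + 19/66 = 290881/66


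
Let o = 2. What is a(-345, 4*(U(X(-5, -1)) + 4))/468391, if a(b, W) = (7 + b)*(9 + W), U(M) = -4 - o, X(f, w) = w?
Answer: -338/468391 ≈ -0.00072162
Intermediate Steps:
U(M) = -6 (U(M) = -4 - 1*2 = -4 - 2 = -6)
a(-345, 4*(U(X(-5, -1)) + 4))/468391 = (63 + 7*(4*(-6 + 4)) + 9*(-345) + (4*(-6 + 4))*(-345))/468391 = (63 + 7*(4*(-2)) - 3105 + (4*(-2))*(-345))*(1/468391) = (63 + 7*(-8) - 3105 - 8*(-345))*(1/468391) = (63 - 56 - 3105 + 2760)*(1/468391) = -338*1/468391 = -338/468391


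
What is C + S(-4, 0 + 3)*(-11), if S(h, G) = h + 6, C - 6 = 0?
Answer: -16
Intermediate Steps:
C = 6 (C = 6 + 0 = 6)
S(h, G) = 6 + h
C + S(-4, 0 + 3)*(-11) = 6 + (6 - 4)*(-11) = 6 + 2*(-11) = 6 - 22 = -16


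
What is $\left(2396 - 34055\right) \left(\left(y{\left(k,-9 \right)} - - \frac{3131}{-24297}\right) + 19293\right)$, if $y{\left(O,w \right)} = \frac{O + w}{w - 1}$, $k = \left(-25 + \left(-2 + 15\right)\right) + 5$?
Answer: $- \frac{24736114080778}{40495} \approx -6.1084 \cdot 10^{8}$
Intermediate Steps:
$k = -7$ ($k = \left(-25 + 13\right) + 5 = -12 + 5 = -7$)
$y{\left(O,w \right)} = \frac{O + w}{-1 + w}$
$\left(2396 - 34055\right) \left(\left(y{\left(k,-9 \right)} - - \frac{3131}{-24297}\right) + 19293\right) = \left(2396 - 34055\right) \left(\left(\frac{-7 - 9}{-1 - 9} - - \frac{3131}{-24297}\right) + 19293\right) = - 31659 \left(\left(\frac{1}{-10} \left(-16\right) - \left(-3131\right) \left(- \frac{1}{24297}\right)\right) + 19293\right) = - 31659 \left(\left(\left(- \frac{1}{10}\right) \left(-16\right) - \frac{3131}{24297}\right) + 19293\right) = - 31659 \left(\left(\frac{8}{5} - \frac{3131}{24297}\right) + 19293\right) = - 31659 \left(\frac{178721}{121485} + 19293\right) = \left(-31659\right) \frac{2343988826}{121485} = - \frac{24736114080778}{40495}$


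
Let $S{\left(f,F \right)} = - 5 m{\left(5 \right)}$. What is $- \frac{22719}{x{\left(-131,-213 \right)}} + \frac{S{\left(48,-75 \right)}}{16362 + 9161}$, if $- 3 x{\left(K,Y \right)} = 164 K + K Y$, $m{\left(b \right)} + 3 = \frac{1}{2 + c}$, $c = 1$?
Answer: $\frac{5218970093}{491496411} \approx 10.619$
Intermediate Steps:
$m{\left(b \right)} = - \frac{8}{3}$ ($m{\left(b \right)} = -3 + \frac{1}{2 + 1} = -3 + \frac{1}{3} = - \frac{8}{3}$)
$S{\left(f,F \right)} = \frac{40}{3}$ ($S{\left(f,F \right)} = \left(-5\right) \left(- \frac{8}{3}\right) = \frac{40}{3}$)
$x{\left(K,Y \right)} = - \frac{164 K}{3} - \frac{K Y}{3}$ ($x{\left(K,Y \right)} = - \frac{164 K + K Y}{3} = - \frac{164 K}{3} - \frac{K Y}{3}$)
$- \frac{22719}{x{\left(-131,-213 \right)}} + \frac{S{\left(48,-75 \right)}}{16362 + 9161} = - \frac{22719}{\left(- \frac{1}{3}\right) \left(-131\right) \left(164 - 213\right)} + \frac{40}{3 \left(16362 + 9161\right)} = - \frac{22719}{\left(- \frac{1}{3}\right) \left(-131\right) \left(-49\right)} + \frac{40}{3 \cdot 25523} = - \frac{22719}{- \frac{6419}{3}} + \frac{40}{3} \cdot \frac{1}{25523} = \left(-22719\right) \left(- \frac{3}{6419}\right) + \frac{40}{76569} = \frac{68157}{6419} + \frac{40}{76569} = \frac{5218970093}{491496411}$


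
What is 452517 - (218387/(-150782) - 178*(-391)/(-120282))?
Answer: 4103524108694839/9068180262 ≈ 4.5252e+5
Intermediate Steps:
452517 - (218387/(-150782) - 178*(-391)/(-120282)) = 452517 - (218387*(-1/150782) + 69598*(-1/120282)) = 452517 - (-218387/150782 - 34799/60141) = 452517 - 1*(-18381075385/9068180262) = 452517 + 18381075385/9068180262 = 4103524108694839/9068180262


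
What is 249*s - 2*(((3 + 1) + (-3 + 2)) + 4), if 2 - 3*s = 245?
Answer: -20183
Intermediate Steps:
s = -81 (s = ⅔ - ⅓*245 = ⅔ - 245/3 = -81)
249*s - 2*(((3 + 1) + (-3 + 2)) + 4) = 249*(-81) - 2*(((3 + 1) + (-3 + 2)) + 4) = -20169 - 2*((4 - 1) + 4) = -20169 - 2*(3 + 4) = -20169 - 2*7 = -20169 - 14 = -20183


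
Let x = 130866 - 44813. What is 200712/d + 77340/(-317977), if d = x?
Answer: 5196950964/2487534071 ≈ 2.0892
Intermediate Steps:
x = 86053
d = 86053
200712/d + 77340/(-317977) = 200712/86053 + 77340/(-317977) = 200712*(1/86053) + 77340*(-1/317977) = 200712/86053 - 77340/317977 = 5196950964/2487534071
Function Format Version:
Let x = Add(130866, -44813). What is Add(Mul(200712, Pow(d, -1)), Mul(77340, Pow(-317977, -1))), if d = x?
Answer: Rational(5196950964, 2487534071) ≈ 2.0892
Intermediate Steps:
x = 86053
d = 86053
Add(Mul(200712, Pow(d, -1)), Mul(77340, Pow(-317977, -1))) = Add(Mul(200712, Pow(86053, -1)), Mul(77340, Pow(-317977, -1))) = Add(Mul(200712, Rational(1, 86053)), Mul(77340, Rational(-1, 317977))) = Add(Rational(200712, 86053), Rational(-77340, 317977)) = Rational(5196950964, 2487534071)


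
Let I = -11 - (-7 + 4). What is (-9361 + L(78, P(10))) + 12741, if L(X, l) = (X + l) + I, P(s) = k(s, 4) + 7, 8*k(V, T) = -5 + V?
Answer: 27661/8 ≈ 3457.6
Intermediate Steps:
k(V, T) = -5/8 + V/8 (k(V, T) = (-5 + V)/8 = -5/8 + V/8)
P(s) = 51/8 + s/8 (P(s) = (-5/8 + s/8) + 7 = 51/8 + s/8)
I = -8 (I = -11 - 1*(-3) = -11 + 3 = -8)
L(X, l) = -8 + X + l (L(X, l) = (X + l) - 8 = -8 + X + l)
(-9361 + L(78, P(10))) + 12741 = (-9361 + (-8 + 78 + (51/8 + (⅛)*10))) + 12741 = (-9361 + (-8 + 78 + (51/8 + 5/4))) + 12741 = (-9361 + (-8 + 78 + 61/8)) + 12741 = (-9361 + 621/8) + 12741 = -74267/8 + 12741 = 27661/8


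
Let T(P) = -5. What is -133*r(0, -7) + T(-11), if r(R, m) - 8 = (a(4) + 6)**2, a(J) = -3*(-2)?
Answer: -20221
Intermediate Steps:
a(J) = 6
r(R, m) = 152 (r(R, m) = 8 + (6 + 6)**2 = 8 + 12**2 = 8 + 144 = 152)
-133*r(0, -7) + T(-11) = -133*152 - 5 = -20216 - 5 = -20221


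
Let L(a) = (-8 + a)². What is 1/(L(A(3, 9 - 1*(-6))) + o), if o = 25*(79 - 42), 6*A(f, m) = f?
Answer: 4/3925 ≈ 0.0010191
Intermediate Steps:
A(f, m) = f/6
o = 925 (o = 25*37 = 925)
1/(L(A(3, 9 - 1*(-6))) + o) = 1/((-8 + (⅙)*3)² + 925) = 1/((-8 + ½)² + 925) = 1/((-15/2)² + 925) = 1/(225/4 + 925) = 1/(3925/4) = 4/3925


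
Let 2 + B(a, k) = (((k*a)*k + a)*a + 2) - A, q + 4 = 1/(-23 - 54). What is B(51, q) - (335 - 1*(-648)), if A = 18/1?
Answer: 257832481/5929 ≈ 43487.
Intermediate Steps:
q = -309/77 (q = -4 + 1/(-23 - 54) = -4 + 1/(-77) = -4 - 1/77 = -309/77 ≈ -4.0130)
A = 18 (A = 18*1 = 18)
B(a, k) = -18 + a*(a + a*k²) (B(a, k) = -2 + ((((k*a)*k + a)*a + 2) - 1*18) = -2 + ((((a*k)*k + a)*a + 2) - 18) = -2 + (((a*k² + a)*a + 2) - 18) = -2 + (((a + a*k²)*a + 2) - 18) = -2 + ((a*(a + a*k²) + 2) - 18) = -2 + ((2 + a*(a + a*k²)) - 18) = -2 + (-16 + a*(a + a*k²)) = -18 + a*(a + a*k²))
B(51, q) - (335 - 1*(-648)) = (-18 + 51² + 51²*(-309/77)²) - (335 - 1*(-648)) = (-18 + 2601 + 2601*(95481/5929)) - (335 + 648) = (-18 + 2601 + 248346081/5929) - 1*983 = 263660688/5929 - 983 = 257832481/5929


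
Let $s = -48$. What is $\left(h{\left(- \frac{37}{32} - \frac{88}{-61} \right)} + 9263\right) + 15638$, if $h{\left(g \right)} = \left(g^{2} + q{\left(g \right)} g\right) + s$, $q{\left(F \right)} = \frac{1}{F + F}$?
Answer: $\frac{94699702945}{3810304} \approx 24854.0$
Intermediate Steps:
$q{\left(F \right)} = \frac{1}{2 F}$
$h{\left(g \right)} = - \frac{95}{2} + g^{2}$ ($h{\left(g \right)} = \left(g^{2} + \frac{1}{2 g} g\right) - 48 = \left(g^{2} + \frac{1}{2}\right) - 48 = \left(\frac{1}{2} + g^{2}\right) - 48 = - \frac{95}{2} + g^{2}$)
$\left(h{\left(- \frac{37}{32} - \frac{88}{-61} \right)} + 9263\right) + 15638 = \left(\left(- \frac{95}{2} + \left(- \frac{37}{32} - \frac{88}{-61}\right)^{2}\right) + 9263\right) + 15638 = \left(\left(- \frac{95}{2} + \left(\left(-37\right) \frac{1}{32} - - \frac{88}{61}\right)^{2}\right) + 9263\right) + 15638 = \left(\left(- \frac{95}{2} + \left(- \frac{37}{32} + \frac{88}{61}\right)^{2}\right) + 9263\right) + 15638 = \left(\left(- \frac{95}{2} + \left(\frac{559}{1952}\right)^{2}\right) + 9263\right) + 15638 = \left(\left(- \frac{95}{2} + \frac{312481}{3810304}\right) + 9263\right) + 15638 = \left(- \frac{180676959}{3810304} + 9263\right) + 15638 = \frac{35114168993}{3810304} + 15638 = \frac{94699702945}{3810304}$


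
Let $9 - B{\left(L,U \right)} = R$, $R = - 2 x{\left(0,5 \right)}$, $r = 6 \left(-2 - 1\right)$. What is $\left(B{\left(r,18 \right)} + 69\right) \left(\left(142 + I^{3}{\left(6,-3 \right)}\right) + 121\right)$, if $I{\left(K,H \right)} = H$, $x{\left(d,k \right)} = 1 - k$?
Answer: $16520$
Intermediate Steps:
$r = -18$ ($r = 6 \left(-3\right) = -18$)
$R = 8$ ($R = - 2 \left(1 - 5\right) = \left(-2\right) \left(-4\right) = 8$)
$B{\left(L,U \right)} = 1$ ($B{\left(L,U \right)} = 9 - 8 = 1$)
$\left(B{\left(r,18 \right)} + 69\right) \left(\left(142 + I^{3}{\left(6,-3 \right)}\right) + 121\right) = \left(1 + 69\right) \left(\left(142 + \left(-3\right)^{3}\right) + 121\right) = 70 \left(\left(142 - 27\right) + 121\right) = 70 \left(115 + 121\right) = 70 \cdot 236 = 16520$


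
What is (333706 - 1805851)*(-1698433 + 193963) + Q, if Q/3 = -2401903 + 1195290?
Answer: 2214794368311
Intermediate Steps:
Q = -3619839 (Q = 3*(-2401903 + 1195290) = 3*(-1206613) = -3619839)
(333706 - 1805851)*(-1698433 + 193963) + Q = (333706 - 1805851)*(-1698433 + 193963) - 3619839 = -1472145*(-1504470) - 3619839 = 2214797988150 - 3619839 = 2214794368311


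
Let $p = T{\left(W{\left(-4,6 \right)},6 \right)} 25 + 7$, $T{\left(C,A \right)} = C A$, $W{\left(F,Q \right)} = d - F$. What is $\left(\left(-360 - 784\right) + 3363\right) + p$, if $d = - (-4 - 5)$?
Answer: $4176$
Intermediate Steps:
$d = 9$ ($d = \left(-1\right) \left(-9\right) = 9$)
$W{\left(F,Q \right)} = 9 - F$
$T{\left(C,A \right)} = A C$
$p = 1957$ ($p = 6 \left(9 - -4\right) 25 + 7 = 6 \left(9 + 4\right) 25 + 7 = 6 \cdot 13 \cdot 25 + 7 = 78 \cdot 25 + 7 = 1950 + 7 = 1957$)
$\left(\left(-360 - 784\right) + 3363\right) + p = \left(\left(-360 - 784\right) + 3363\right) + 1957 = \left(-1144 + 3363\right) + 1957 = 2219 + 1957 = 4176$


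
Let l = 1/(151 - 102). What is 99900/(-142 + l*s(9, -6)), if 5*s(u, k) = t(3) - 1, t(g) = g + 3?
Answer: -543900/773 ≈ -703.62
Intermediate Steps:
t(g) = 3 + g
s(u, k) = 1 (s(u, k) = ((3 + 3) - 1)/5 = (6 - 1)/5 = (⅕)*5 = 1)
l = 1/49 ≈ 0.020408
99900/(-142 + l*s(9, -6)) = 99900/(-142 + (1/49)*1) = 99900/(-142 + 1/49) = 99900/(-6957/49) = 99900*(-49/6957) = -543900/773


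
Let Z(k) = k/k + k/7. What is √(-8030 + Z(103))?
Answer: 10*I*√3927/7 ≈ 89.523*I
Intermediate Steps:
Z(k) = 1 + k/7 (Z(k) = 1 + k*(⅐) = 1 + k/7)
√(-8030 + Z(103)) = √(-8030 + (1 + (⅐)*103)) = √(-8030 + (1 + 103/7)) = √(-8030 + 110/7) = √(-56100/7) = 10*I*√3927/7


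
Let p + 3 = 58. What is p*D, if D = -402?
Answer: -22110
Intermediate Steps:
p = 55 (p = -3 + 58 = 55)
p*D = 55*(-402) = -22110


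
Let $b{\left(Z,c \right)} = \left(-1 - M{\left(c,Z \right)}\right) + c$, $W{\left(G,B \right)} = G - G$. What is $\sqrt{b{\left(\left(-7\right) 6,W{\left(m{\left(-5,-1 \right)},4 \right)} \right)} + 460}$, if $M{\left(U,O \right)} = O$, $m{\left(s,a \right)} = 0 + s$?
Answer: $\sqrt{501} \approx 22.383$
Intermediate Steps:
$m{\left(s,a \right)} = s$
$W{\left(G,B \right)} = 0$
$b{\left(Z,c \right)} = -1 + c - Z$ ($b{\left(Z,c \right)} = \left(-1 - Z\right) + c = -1 + c - Z$)
$\sqrt{b{\left(\left(-7\right) 6,W{\left(m{\left(-5,-1 \right)},4 \right)} \right)} + 460} = \sqrt{\left(-1 + 0 - \left(-7\right) 6\right) + 460} = \sqrt{\left(-1 + 0 - -42\right) + 460} = \sqrt{\left(-1 + 0 + 42\right) + 460} = \sqrt{41 + 460} = \sqrt{501}$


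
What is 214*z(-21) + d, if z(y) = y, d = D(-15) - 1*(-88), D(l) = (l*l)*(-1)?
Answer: -4631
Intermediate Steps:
D(l) = -l**2 (D(l) = l**2*(-1) = -l**2)
d = -137 (d = -1*(-15)**2 - 1*(-88) = -1*225 + 88 = -225 + 88 = -137)
214*z(-21) + d = 214*(-21) - 137 = -4494 - 137 = -4631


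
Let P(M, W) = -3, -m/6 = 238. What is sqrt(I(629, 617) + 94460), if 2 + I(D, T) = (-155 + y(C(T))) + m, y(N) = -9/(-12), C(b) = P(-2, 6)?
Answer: sqrt(371503)/2 ≈ 304.76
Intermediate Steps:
m = -1428 (m = -6*238 = -1428)
C(b) = -3
y(N) = 3/4 (y(N) = -9*(-1/12) = 3/4)
I(D, T) = -6337/4 (I(D, T) = -2 + ((-155 + 3/4) - 1428) = -2 + (-617/4 - 1428) = -2 - 6329/4 = -6337/4)
sqrt(I(629, 617) + 94460) = sqrt(-6337/4 + 94460) = sqrt(371503/4) = sqrt(371503)/2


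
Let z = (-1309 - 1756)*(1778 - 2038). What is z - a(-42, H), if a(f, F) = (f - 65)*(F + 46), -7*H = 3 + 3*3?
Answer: 5611470/7 ≈ 8.0164e+5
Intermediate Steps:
H = -12/7 (H = -(3 + 3*3)/7 = -(3 + 9)/7 = -⅐*12 = -12/7 ≈ -1.7143)
a(f, F) = (-65 + f)*(46 + F)
z = 796900 (z = -3065*(-260) = 796900)
z - a(-42, H) = 796900 - (-2990 - 65*(-12/7) + 46*(-42) - 12/7*(-42)) = 796900 - (-2990 + 780/7 - 1932 + 72) = 796900 - 1*(-33170/7) = 796900 + 33170/7 = 5611470/7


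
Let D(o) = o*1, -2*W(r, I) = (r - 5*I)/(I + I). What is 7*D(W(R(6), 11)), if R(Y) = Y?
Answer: 343/44 ≈ 7.7955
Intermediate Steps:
W(r, I) = -(r - 5*I)/(4*I) (W(r, I) = -(r - 5*I)/(2*(I + I)) = -(r - 5*I)/(2*(2*I)) = -(r - 5*I)*1/(2*I)/2 = -(r - 5*I)/(4*I))
D(o) = o
7*D(W(R(6), 11)) = 7*((¼)*(-1*6 + 5*11)/11) = 7*((¼)*(1/11)*(-6 + 55)) = 7*((¼)*(1/11)*49) = 7*(49/44) = 343/44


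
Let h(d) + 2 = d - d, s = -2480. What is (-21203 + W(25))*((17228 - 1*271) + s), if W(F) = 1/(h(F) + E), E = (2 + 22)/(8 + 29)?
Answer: -15348327199/50 ≈ -3.0697e+8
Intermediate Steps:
h(d) = -2 (h(d) = -2 + (d - d) = -2 + 0 = -2)
E = 24/37 ≈ 0.64865
W(F) = -37/50 (W(F) = 1/(-2 + 24/37) = 1/(-50/37) = -37/50)
(-21203 + W(25))*((17228 - 1*271) + s) = (-21203 - 37/50)*((17228 - 1*271) - 2480) = -1060187*((17228 - 271) - 2480)/50 = -1060187*(16957 - 2480)/50 = -1060187/50*14477 = -15348327199/50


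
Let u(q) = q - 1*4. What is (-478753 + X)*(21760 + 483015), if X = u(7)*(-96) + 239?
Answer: -241687279550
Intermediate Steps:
u(q) = -4 + q (u(q) = q - 4 = -4 + q)
X = -49 (X = (-4 + 7)*(-96) + 239 = 3*(-96) + 239 = -288 + 239 = -49)
(-478753 + X)*(21760 + 483015) = (-478753 - 49)*(21760 + 483015) = -478802*504775 = -241687279550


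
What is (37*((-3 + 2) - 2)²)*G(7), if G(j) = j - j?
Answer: 0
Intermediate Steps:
G(j) = 0
(37*((-3 + 2) - 2)²)*G(7) = (37*((-3 + 2) - 2)²)*0 = (37*(-1 - 2)²)*0 = (37*(-3)²)*0 = (37*9)*0 = 333*0 = 0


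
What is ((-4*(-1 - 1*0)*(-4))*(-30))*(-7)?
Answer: -3360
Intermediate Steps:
((-4*(-1 - 1*0)*(-4))*(-30))*(-7) = ((-4*(-1 + 0)*(-4))*(-30))*(-7) = ((-4*(-1)*(-4))*(-30))*(-7) = ((4*(-4))*(-30))*(-7) = -16*(-30)*(-7) = 480*(-7) = -3360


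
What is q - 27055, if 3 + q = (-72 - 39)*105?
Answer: -38713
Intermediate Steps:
q = -11658 (q = -3 + (-72 - 39)*105 = -3 - 111*105 = -3 - 11655 = -11658)
q - 27055 = -11658 - 27055 = -38713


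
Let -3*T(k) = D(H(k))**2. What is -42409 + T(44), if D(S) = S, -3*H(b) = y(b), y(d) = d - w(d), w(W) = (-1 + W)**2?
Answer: -4403068/27 ≈ -1.6308e+5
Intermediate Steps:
y(d) = d - (-1 + d)**2
H(b) = -b/3 + (-1 + b)**2/3 (H(b) = -(b - (-1 + b)**2)/3 = -b/3 + (-1 + b)**2/3)
T(k) = -(-k/3 + (-1 + k)**2/3)**2/3
-42409 + T(44) = -42409 - (44 - (-1 + 44)**2)**2/27 = -42409 - (44 - 1*43**2)**2/27 = -42409 - (44 - 1*1849)**2/27 = -42409 - (44 - 1849)**2/27 = -42409 - 1/27*(-1805)**2 = -42409 - 1/27*3258025 = -42409 - 3258025/27 = -4403068/27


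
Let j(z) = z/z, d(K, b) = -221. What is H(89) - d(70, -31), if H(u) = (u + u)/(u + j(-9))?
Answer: 10034/45 ≈ 222.98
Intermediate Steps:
j(z) = 1
H(u) = 2*u/(1 + u) (H(u) = (u + u)/(u + 1) = (2*u)/(1 + u) = 2*u/(1 + u))
H(89) - d(70, -31) = 2*89/(1 + 89) - 1*(-221) = 2*89/90 + 221 = 2*89*(1/90) + 221 = 89/45 + 221 = 10034/45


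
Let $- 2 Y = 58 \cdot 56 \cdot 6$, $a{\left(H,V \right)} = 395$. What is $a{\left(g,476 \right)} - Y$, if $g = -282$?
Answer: $10139$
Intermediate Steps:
$Y = -9744$ ($Y = - \frac{58 \cdot 56 \cdot 6}{2} = - \frac{3248 \cdot 6}{2} = \left(- \frac{1}{2}\right) 19488 = -9744$)
$a{\left(g,476 \right)} - Y = 395 - -9744 = 395 + 9744 = 10139$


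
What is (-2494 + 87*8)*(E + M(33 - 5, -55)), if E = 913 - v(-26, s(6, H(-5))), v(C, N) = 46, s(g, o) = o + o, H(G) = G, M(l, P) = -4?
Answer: -1551674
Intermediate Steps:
s(g, o) = 2*o
E = 867 (E = 913 - 1*46 = 913 - 46 = 867)
(-2494 + 87*8)*(E + M(33 - 5, -55)) = (-2494 + 87*8)*(867 - 4) = (-2494 + 696)*863 = -1798*863 = -1551674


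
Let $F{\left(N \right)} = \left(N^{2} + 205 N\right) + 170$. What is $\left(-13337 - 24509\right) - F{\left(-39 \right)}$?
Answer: $-31542$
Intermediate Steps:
$F{\left(N \right)} = 170 + N^{2} + 205 N$
$\left(-13337 - 24509\right) - F{\left(-39 \right)} = \left(-13337 - 24509\right) - \left(170 + \left(-39\right)^{2} + 205 \left(-39\right)\right) = \left(-13337 - 24509\right) - \left(170 + 1521 - 7995\right) = -37846 - -6304 = -37846 + 6304 = -31542$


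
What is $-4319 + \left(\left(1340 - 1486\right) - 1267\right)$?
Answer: $-5732$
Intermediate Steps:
$-4319 + \left(\left(1340 - 1486\right) - 1267\right) = -4319 - 1413 = -5732$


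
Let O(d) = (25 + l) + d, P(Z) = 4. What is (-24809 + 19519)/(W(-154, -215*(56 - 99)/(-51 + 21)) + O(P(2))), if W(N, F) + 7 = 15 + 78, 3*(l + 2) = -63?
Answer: -115/2 ≈ -57.500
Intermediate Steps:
l = -23 (l = -2 + (1/3)*(-63) = -2 - 21 = -23)
W(N, F) = 86 (W(N, F) = -7 + (15 + 78) = -7 + 93 = 86)
O(d) = 2 + d (O(d) = (25 - 23) + d = 2 + d)
(-24809 + 19519)/(W(-154, -215*(56 - 99)/(-51 + 21)) + O(P(2))) = (-24809 + 19519)/(86 + (2 + 4)) = -5290/(86 + 6) = -5290/92 = -5290*1/92 = -115/2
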